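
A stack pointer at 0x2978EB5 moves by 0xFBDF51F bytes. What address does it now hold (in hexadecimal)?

0x125583D4

Add column by column in base 16, right to left:
  5+F = 4 carry 1
  B+1+1 = D
  E+5 = 3 carry 1
  8+F+1 = 8 carry 1
  7+D+1 = 5 carry 1
  9+B+1 = 5 carry 1
  2+F+1 = 2 carry 1
  final carry 1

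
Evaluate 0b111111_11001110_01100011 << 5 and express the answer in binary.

0b111111110011100110001100000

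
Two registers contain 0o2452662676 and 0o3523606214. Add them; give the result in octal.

0o6176471112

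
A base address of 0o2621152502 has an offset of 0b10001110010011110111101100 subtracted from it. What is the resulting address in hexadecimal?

0o2621152502 = 0x1644d542 in hexadecimal.
0b10001110010011110111101100 = 0x2393dec in hexadecimal.
Subtract column by column in base 16:
  2-c → 6 (borrow)
  4-e-1 → 5 (borrow)
  5-d-1 → 7 (borrow)
  d-3-1 → 9
  4-9 → b (borrow)
  4-3-1 → 0
  6-2 → 4
  1-0 → 1

0x140b9756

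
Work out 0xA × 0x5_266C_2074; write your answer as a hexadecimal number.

Multiply each base-16 digit by 10, carrying:
  4×10 = 40 → write 8 carry 2
  7×10+2 = 72 → write 8 carry 4
  0×10+4 = 4 → write 4
  2×10 = 20 → write 4 carry 1
  C×10+1 = 121 → write 9 carry 7
  6×10+7 = 67 → write 3 carry 4
  6×10+4 = 64 → write 0 carry 4
  2×10+4 = 24 → write 8 carry 1
  5×10+1 = 51 → write 3 carry 3
  remaining carry: 3

0x3380394488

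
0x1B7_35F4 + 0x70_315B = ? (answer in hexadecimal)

Add column by column in base 16, right to left:
  4+B = F
  F+5 = 4 carry 1
  5+1+1 = 7
  3+3 = 6
  7+0 = 7
  B+7 = 2 carry 1
  1+0+1 = 2

0x227674F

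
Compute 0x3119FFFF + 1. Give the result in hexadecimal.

The trailing 4 digits are F (max in base 16), so adding 1 cascades: they roll to 0 and the next digit up increments.

0x311A0000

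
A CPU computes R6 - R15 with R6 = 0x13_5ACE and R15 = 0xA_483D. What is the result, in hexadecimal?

Subtract column by column in base 16:
  E-D → 1
  C-3 → 9
  A-8 → 2
  5-4 → 1
  3-A → 9 (borrow)
  1-0-1 → 0

0x91291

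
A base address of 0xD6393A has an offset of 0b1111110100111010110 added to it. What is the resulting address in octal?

0xD6393A = 0o65434472 in octal.
0b1111110100111010110 = 0o1764726 in octal.
Add column by column in base 8, right to left:
  2+6 = 0 carry 1
  7+2+1 = 2 carry 1
  4+7+1 = 4 carry 1
  4+4+1 = 1 carry 1
  3+6+1 = 2 carry 1
  4+7+1 = 4 carry 1
  5+1+1 = 7
  6+0 = 6

0o67421420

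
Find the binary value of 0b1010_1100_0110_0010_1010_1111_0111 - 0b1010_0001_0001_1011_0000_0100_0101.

0b101101000111101010110010

Subtract column by column in base 2:
  1-1 → 0
  1-0 → 1
  1-1 → 0
  0-0 → 0
  1-0 → 1
  1-0 → 1
  1-1 → 0
  1-0 → 1
  0-0 → 0
  1-0 → 1
  0-0 → 0
  1-0 → 1
  0-1 → 1 (borrow)
  1-1-1 → 1 (borrow)
  0-0-1 → 1 (borrow)
  0-1-1 → 0 (borrow)
  0-1-1 → 0 (borrow)
  1-0-1 → 0
  1-0 → 1
  0-0 → 0
  0-1 → 1 (borrow)
  0-0-1 → 1 (borrow)
  1-0-1 → 0
  1-0 → 1
  0-0 → 0
  1-1 → 0
  0-0 → 0
  1-1 → 0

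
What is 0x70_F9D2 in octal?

0o34174722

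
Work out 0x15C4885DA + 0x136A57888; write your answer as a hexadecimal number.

0x292EDFE62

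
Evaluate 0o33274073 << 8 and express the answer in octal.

0o15536035400

8 bits is not a whole number of base-8 digits; in binary: 11011010111100000111011 << 8 = 1101101011110000011101100000000.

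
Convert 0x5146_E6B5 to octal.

0o12121563265

Expand each hex digit to 4 bits: 5=0101 1=0001 4=0100 6=0110 E=1110 6=0110 B=1011 5=0101.
Group the bits in threes: 001 010 001 010 001 101 110 011 010 110 101 → 12121563265.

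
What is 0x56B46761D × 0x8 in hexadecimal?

Multiply each base-16 digit by 8, carrying:
  D×8 = 104 → write 8 carry 6
  1×8+6 = 14 → write E
  6×8 = 48 → write 0 carry 3
  7×8+3 = 59 → write B carry 3
  6×8+3 = 51 → write 3 carry 3
  4×8+3 = 35 → write 3 carry 2
  B×8+2 = 90 → write A carry 5
  6×8+5 = 53 → write 5 carry 3
  5×8+3 = 43 → write B carry 2
  remaining carry: 2

0x2B5A33B0E8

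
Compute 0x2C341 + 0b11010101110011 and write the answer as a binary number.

0x2C341 = 0b101100001101000001 in binary.
Add column by column in base 2, right to left:
  1+1 = 0 carry 1
  0+1+1 = 0 carry 1
  0+0+1 = 1
  0+0 = 0
  0+1 = 1
  0+1 = 1
  1+1 = 0 carry 1
  0+0+1 = 1
  1+1 = 0 carry 1
  1+0+1 = 0 carry 1
  0+1+1 = 0 carry 1
  0+0+1 = 1
  0+1 = 1
  0+1 = 1
  1+0 = 1
  1+0 = 1
  0+0 = 0
  1+0 = 1

0b101111100010110100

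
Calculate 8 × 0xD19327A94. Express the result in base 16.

Multiply each base-16 digit by 8, carrying:
  4×8 = 32 → write 0 carry 2
  9×8+2 = 74 → write A carry 4
  A×8+4 = 84 → write 4 carry 5
  7×8+5 = 61 → write D carry 3
  2×8+3 = 19 → write 3 carry 1
  3×8+1 = 25 → write 9 carry 1
  9×8+1 = 73 → write 9 carry 4
  1×8+4 = 12 → write C
  D×8 = 104 → write 8 carry 6
  remaining carry: 6

0x68C993D4A0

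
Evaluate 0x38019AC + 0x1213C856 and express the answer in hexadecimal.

Add column by column in base 16, right to left:
  C+6 = 2 carry 1
  A+5+1 = 0 carry 1
  9+8+1 = 2 carry 1
  1+C+1 = E
  0+3 = 3
  8+1 = 9
  3+2 = 5
  0+1 = 1

0x1593E202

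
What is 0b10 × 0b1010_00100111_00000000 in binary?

0b101000100111000000000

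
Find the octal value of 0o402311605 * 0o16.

0o7041410506

Multiply each base-8 digit by 14, carrying:
  5×14 = 70 → write 6 carry 8
  0×14+8 = 8 → write 0 carry 1
  6×14+1 = 85 → write 5 carry 10
  1×14+10 = 24 → write 0 carry 3
  1×14+3 = 17 → write 1 carry 2
  3×14+2 = 44 → write 4 carry 5
  2×14+5 = 33 → write 1 carry 4
  0×14+4 = 4 → write 4
  4×14 = 56 → write 0 carry 7
  remaining carry: 7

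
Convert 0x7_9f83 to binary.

0b1111001111110000011

Expand each hex digit to 4 bits: 7=0111 9=1001 f=1111 8=1000 3=0011.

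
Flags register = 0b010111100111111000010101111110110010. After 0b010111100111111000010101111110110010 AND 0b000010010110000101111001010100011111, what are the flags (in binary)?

AND bit by bit (1 only where both bits are 1):
  010111100111111000010101111110110010
& 000010010110000101111001010100011111
= 000010000110000000010001010100010010

0b000010000110000000010001010100010010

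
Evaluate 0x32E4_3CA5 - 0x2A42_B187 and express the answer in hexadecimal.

0x8A18B1E

Subtract column by column in base 16:
  5-7 → E (borrow)
  A-8-1 → 1
  C-1 → B
  3-B → 8 (borrow)
  4-2-1 → 1
  E-4 → A
  2-A → 8 (borrow)
  3-2-1 → 0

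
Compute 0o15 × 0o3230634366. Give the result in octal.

0o52702362176

Multiply each base-8 digit by 13, carrying:
  6×13 = 78 → write 6 carry 9
  6×13+9 = 87 → write 7 carry 10
  3×13+10 = 49 → write 1 carry 6
  4×13+6 = 58 → write 2 carry 7
  3×13+7 = 46 → write 6 carry 5
  6×13+5 = 83 → write 3 carry 10
  0×13+10 = 10 → write 2 carry 1
  3×13+1 = 40 → write 0 carry 5
  2×13+5 = 31 → write 7 carry 3
  3×13+3 = 42 → write 2 carry 5
  remaining carry: 5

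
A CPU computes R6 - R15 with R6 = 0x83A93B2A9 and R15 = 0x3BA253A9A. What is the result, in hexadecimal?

Subtract column by column in base 16:
  9-A → F (borrow)
  A-9-1 → 0
  2-A → 8 (borrow)
  B-3-1 → 7
  3-5 → E (borrow)
  9-2-1 → 6
  A-A → 0
  3-B → 8 (borrow)
  8-3-1 → 4

0x4806E780F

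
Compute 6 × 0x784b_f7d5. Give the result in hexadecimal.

Multiply each base-16 digit by 6, carrying:
  5×6 = 30 → write e carry 1
  d×6+1 = 79 → write f carry 4
  7×6+4 = 46 → write e carry 2
  f×6+2 = 92 → write c carry 5
  b×6+5 = 71 → write 7 carry 4
  4×6+4 = 28 → write c carry 1
  8×6+1 = 49 → write 1 carry 3
  7×6+3 = 45 → write d carry 2
  remaining carry: 2

0x2d1c7cefe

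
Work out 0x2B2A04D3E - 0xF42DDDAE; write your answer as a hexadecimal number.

0x1BE726F90

Subtract column by column in base 16:
  E-E → 0
  3-A → 9 (borrow)
  D-D-1 → F (borrow)
  4-D-1 → 6 (borrow)
  0-D-1 → 2 (borrow)
  A-2-1 → 7
  2-4 → E (borrow)
  B-F-1 → B (borrow)
  2-0-1 → 1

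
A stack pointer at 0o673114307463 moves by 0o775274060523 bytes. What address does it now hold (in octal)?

0o1670410370206

Add column by column in base 8, right to left:
  3+3 = 6
  6+2 = 0 carry 1
  4+5+1 = 2 carry 1
  7+0+1 = 0 carry 1
  0+6+1 = 7
  3+0 = 3
  4+4 = 0 carry 1
  1+7+1 = 1 carry 1
  1+2+1 = 4
  3+5 = 0 carry 1
  7+7+1 = 7 carry 1
  6+7+1 = 6 carry 1
  final carry 1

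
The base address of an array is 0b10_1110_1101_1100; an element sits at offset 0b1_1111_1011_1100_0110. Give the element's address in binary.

0b100010101010100010

Add column by column in base 2, right to left:
  0+0 = 0
  0+1 = 1
  1+1 = 0 carry 1
  1+0+1 = 0 carry 1
  1+0+1 = 0 carry 1
  0+0+1 = 1
  1+1 = 0 carry 1
  1+1+1 = 1 carry 1
  0+1+1 = 0 carry 1
  1+1+1 = 1 carry 1
  1+0+1 = 0 carry 1
  1+1+1 = 1 carry 1
  0+1+1 = 0 carry 1
  1+1+1 = 1 carry 1
  0+1+1 = 0 carry 1
  0+1+1 = 0 carry 1
  0+1+1 = 0 carry 1
  final carry 1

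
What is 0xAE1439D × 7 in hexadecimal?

Multiply each base-16 digit by 7, carrying:
  D×7 = 91 → write B carry 5
  9×7+5 = 68 → write 4 carry 4
  3×7+4 = 25 → write 9 carry 1
  4×7+1 = 29 → write D carry 1
  1×7+1 = 8 → write 8
  E×7 = 98 → write 2 carry 6
  A×7+6 = 76 → write C carry 4
  remaining carry: 4

0x4C28D94B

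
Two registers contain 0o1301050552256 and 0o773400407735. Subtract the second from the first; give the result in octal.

0o305450142321

Subtract column by column in base 8:
  6-5 → 1
  5-3 → 2
  2-7 → 3 (borrow)
  2-7-1 → 2 (borrow)
  5-0-1 → 4
  5-4 → 1
  0-0 → 0
  5-0 → 5
  0-4 → 4 (borrow)
  1-3-1 → 5 (borrow)
  0-7-1 → 0 (borrow)
  3-7-1 → 3 (borrow)
  1-0-1 → 0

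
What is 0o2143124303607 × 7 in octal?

Multiply each base-8 digit by 7, carrying:
  7×7 = 49 → write 1 carry 6
  0×7+6 = 6 → write 6
  6×7 = 42 → write 2 carry 5
  3×7+5 = 26 → write 2 carry 3
  0×7+3 = 3 → write 3
  3×7 = 21 → write 5 carry 2
  4×7+2 = 30 → write 6 carry 3
  2×7+3 = 17 → write 1 carry 2
  1×7+2 = 9 → write 1 carry 1
  3×7+1 = 22 → write 6 carry 2
  4×7+2 = 30 → write 6 carry 3
  1×7+3 = 10 → write 2 carry 1
  2×7+1 = 15 → write 7 carry 1
  remaining carry: 1

0o17266116532261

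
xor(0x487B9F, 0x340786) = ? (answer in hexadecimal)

0x7C7C19

XOR each hex digit independently (no carries):
  4^3=7, 8^4=C, 7^0=7, B^7=C, 9^8=1, F^6=9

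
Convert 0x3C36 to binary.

0b11110000110110

Expand each hex digit to 4 bits: 3=0011 C=1100 3=0011 6=0110.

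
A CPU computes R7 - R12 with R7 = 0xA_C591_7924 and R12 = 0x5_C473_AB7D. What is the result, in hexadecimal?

0x5011DCDA7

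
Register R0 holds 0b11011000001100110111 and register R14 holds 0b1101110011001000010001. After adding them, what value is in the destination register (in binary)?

Add column by column in base 2, right to left:
  1+1 = 0 carry 1
  1+0+1 = 0 carry 1
  1+0+1 = 0 carry 1
  0+0+1 = 1
  1+1 = 0 carry 1
  1+0+1 = 0 carry 1
  0+0+1 = 1
  0+0 = 0
  1+0 = 1
  1+1 = 0 carry 1
  0+0+1 = 1
  0+0 = 0
  0+1 = 1
  0+1 = 1
  0+0 = 0
  1+0 = 1
  1+1 = 0 carry 1
  0+1+1 = 0 carry 1
  1+1+1 = 1 carry 1
  1+0+1 = 0 carry 1
  0+1+1 = 0 carry 1
  0+1+1 = 0 carry 1
  final carry 1

0b10001001011010101001000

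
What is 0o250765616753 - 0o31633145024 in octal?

0o217132451727

Subtract column by column in base 8:
  3-4 → 7 (borrow)
  5-2-1 → 2
  7-0 → 7
  6-5 → 1
  1-4 → 5 (borrow)
  6-1-1 → 4
  5-3 → 2
  6-3 → 3
  7-6 → 1
  0-1 → 7 (borrow)
  5-3-1 → 1
  2-0 → 2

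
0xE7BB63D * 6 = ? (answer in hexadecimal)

Multiply each base-16 digit by 6, carrying:
  D×6 = 78 → write E carry 4
  3×6+4 = 22 → write 6 carry 1
  6×6+1 = 37 → write 5 carry 2
  B×6+2 = 68 → write 4 carry 4
  B×6+4 = 70 → write 6 carry 4
  7×6+4 = 46 → write E carry 2
  E×6+2 = 86 → write 6 carry 5
  remaining carry: 5

0x56E6456E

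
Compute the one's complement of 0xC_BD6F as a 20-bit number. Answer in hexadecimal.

Each hex digit d becomes F−d:
  C→3, B→4, D→2, 6→9, F→0

0x34290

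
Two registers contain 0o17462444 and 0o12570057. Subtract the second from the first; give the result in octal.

Subtract column by column in base 8:
  4-7 → 5 (borrow)
  4-5-1 → 6 (borrow)
  4-0-1 → 3
  2-0 → 2
  6-7 → 7 (borrow)
  4-5-1 → 6 (borrow)
  7-2-1 → 4
  1-1 → 0

0o4672365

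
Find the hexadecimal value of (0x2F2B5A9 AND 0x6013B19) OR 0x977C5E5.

0x2F2B5A9 AND 0x6013B19 = 0x2003109.
Then OR with 0x977C5E5.

0xB77F5ED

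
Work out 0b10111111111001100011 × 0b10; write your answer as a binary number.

0b101111111110011000110

Multiply each base-2 digit by 2, carrying:
  1×2 = 2 → write 0 carry 1
  1×2+1 = 3 → write 1 carry 1
  0×2+1 = 1 → write 1
  0×2 = 0 → write 0
  0×2 = 0 → write 0
  1×2 = 2 → write 0 carry 1
  1×2+1 = 3 → write 1 carry 1
  0×2+1 = 1 → write 1
  0×2 = 0 → write 0
  1×2 = 2 → write 0 carry 1
  1×2+1 = 3 → write 1 carry 1
  1×2+1 = 3 → write 1 carry 1
  1×2+1 = 3 → write 1 carry 1
  1×2+1 = 3 → write 1 carry 1
  1×2+1 = 3 → write 1 carry 1
  1×2+1 = 3 → write 1 carry 1
  1×2+1 = 3 → write 1 carry 1
  1×2+1 = 3 → write 1 carry 1
  0×2+1 = 1 → write 1
  1×2 = 2 → write 0 carry 1
  remaining carry: 1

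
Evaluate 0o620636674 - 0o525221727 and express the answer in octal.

0o73414745

Subtract column by column in base 8:
  4-7 → 5 (borrow)
  7-2-1 → 4
  6-7 → 7 (borrow)
  6-1-1 → 4
  3-2 → 1
  6-2 → 4
  0-5 → 3 (borrow)
  2-2-1 → 7 (borrow)
  6-5-1 → 0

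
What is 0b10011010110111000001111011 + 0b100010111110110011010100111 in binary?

0b110110010101101011100100010

Add column by column in base 2, right to left:
  1+1 = 0 carry 1
  1+1+1 = 1 carry 1
  0+1+1 = 0 carry 1
  1+0+1 = 0 carry 1
  1+0+1 = 0 carry 1
  1+1+1 = 1 carry 1
  1+0+1 = 0 carry 1
  0+1+1 = 0 carry 1
  0+0+1 = 1
  0+1 = 1
  0+1 = 1
  0+0 = 0
  1+0 = 1
  1+1 = 0 carry 1
  1+1+1 = 1 carry 1
  0+0+1 = 1
  1+1 = 0 carry 1
  1+1+1 = 1 carry 1
  0+1+1 = 0 carry 1
  1+1+1 = 1 carry 1
  0+1+1 = 0 carry 1
  1+0+1 = 0 carry 1
  1+1+1 = 1 carry 1
  0+0+1 = 1
  0+0 = 0
  1+0 = 1
  0+1 = 1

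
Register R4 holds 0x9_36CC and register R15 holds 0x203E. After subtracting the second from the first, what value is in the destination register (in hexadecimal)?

0x9168E

Subtract column by column in base 16:
  C-E → E (borrow)
  C-3-1 → 8
  6-0 → 6
  3-2 → 1
  9-0 → 9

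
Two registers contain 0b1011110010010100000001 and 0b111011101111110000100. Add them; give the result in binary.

Add column by column in base 2, right to left:
  1+0 = 1
  0+0 = 0
  0+1 = 1
  0+0 = 0
  0+0 = 0
  0+0 = 0
  0+0 = 0
  0+1 = 1
  1+1 = 0 carry 1
  0+1+1 = 0 carry 1
  1+1+1 = 1 carry 1
  0+1+1 = 0 carry 1
  0+1+1 = 0 carry 1
  1+0+1 = 0 carry 1
  0+1+1 = 0 carry 1
  0+1+1 = 0 carry 1
  1+1+1 = 1 carry 1
  1+0+1 = 0 carry 1
  1+1+1 = 1 carry 1
  1+1+1 = 1 carry 1
  0+1+1 = 0 carry 1
  1+0+1 = 0 carry 1
  final carry 1

0b10011010000010010000101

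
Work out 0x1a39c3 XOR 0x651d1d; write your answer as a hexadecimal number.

XOR each hex digit independently (no carries):
  1^6=7, a^5=f, 3^1=2, 9^d=4, c^1=d, 3^d=e

0x7f24de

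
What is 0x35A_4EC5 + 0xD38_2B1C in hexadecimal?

Add column by column in base 16, right to left:
  5+C = 1 carry 1
  C+1+1 = E
  E+B = 9 carry 1
  4+2+1 = 7
  A+8 = 2 carry 1
  5+3+1 = 9
  3+D = 0 carry 1
  final carry 1

0x109279E1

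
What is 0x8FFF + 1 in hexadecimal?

0x9000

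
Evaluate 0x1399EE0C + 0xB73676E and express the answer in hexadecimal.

0x1F0D557A

Add column by column in base 16, right to left:
  C+E = A carry 1
  0+6+1 = 7
  E+7 = 5 carry 1
  E+6+1 = 5 carry 1
  9+3+1 = D
  9+7 = 0 carry 1
  3+B+1 = F
  1+0 = 1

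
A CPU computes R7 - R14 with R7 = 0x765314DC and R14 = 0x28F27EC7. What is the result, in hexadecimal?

0x4D609615

Subtract column by column in base 16:
  C-7 → 5
  D-C → 1
  4-E → 6 (borrow)
  1-7-1 → 9 (borrow)
  3-2-1 → 0
  5-F → 6 (borrow)
  6-8-1 → D (borrow)
  7-2-1 → 4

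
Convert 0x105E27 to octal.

0o4057047

Expand each hex digit to 4 bits: 1=0001 0=0000 5=0101 E=1110 2=0010 7=0111.
Group the bits in threes: 100 000 101 111 000 100 111 → 4057047.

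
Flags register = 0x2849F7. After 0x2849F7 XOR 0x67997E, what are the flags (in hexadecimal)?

0x4FD089

XOR each hex digit independently (no carries):
  2^6=4, 8^7=F, 4^9=D, 9^9=0, F^7=8, 7^E=9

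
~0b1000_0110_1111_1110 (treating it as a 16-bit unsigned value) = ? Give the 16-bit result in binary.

Invert each bit: 1000011011111110 → 0111100100000001.

0b0111100100000001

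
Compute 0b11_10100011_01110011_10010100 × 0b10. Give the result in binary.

Multiply each base-2 digit by 2, carrying:
  0×2 = 0 → write 0
  0×2 = 0 → write 0
  1×2 = 2 → write 0 carry 1
  0×2+1 = 1 → write 1
  1×2 = 2 → write 0 carry 1
  0×2+1 = 1 → write 1
  0×2 = 0 → write 0
  1×2 = 2 → write 0 carry 1
  1×2+1 = 3 → write 1 carry 1
  1×2+1 = 3 → write 1 carry 1
  0×2+1 = 1 → write 1
  0×2 = 0 → write 0
  1×2 = 2 → write 0 carry 1
  1×2+1 = 3 → write 1 carry 1
  1×2+1 = 3 → write 1 carry 1
  0×2+1 = 1 → write 1
  1×2 = 2 → write 0 carry 1
  1×2+1 = 3 → write 1 carry 1
  0×2+1 = 1 → write 1
  0×2 = 0 → write 0
  0×2 = 0 → write 0
  1×2 = 2 → write 0 carry 1
  0×2+1 = 1 → write 1
  1×2 = 2 → write 0 carry 1
  1×2+1 = 3 → write 1 carry 1
  1×2+1 = 3 → write 1 carry 1
  remaining carry: 1

0b111010001101110011100101000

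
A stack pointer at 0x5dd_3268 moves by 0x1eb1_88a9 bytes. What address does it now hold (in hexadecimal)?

0x248ebb11

Add column by column in base 16, right to left:
  8+9 = 1 carry 1
  6+a+1 = 1 carry 1
  2+8+1 = b
  3+8 = b
  d+1 = e
  d+b = 8 carry 1
  5+e+1 = 4 carry 1
  0+1+1 = 2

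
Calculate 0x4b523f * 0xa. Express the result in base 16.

0x2f13676

Multiply each base-16 digit by 10, carrying:
  f×10 = 150 → write 6 carry 9
  3×10+9 = 39 → write 7 carry 2
  2×10+2 = 22 → write 6 carry 1
  5×10+1 = 51 → write 3 carry 3
  b×10+3 = 113 → write 1 carry 7
  4×10+7 = 47 → write f carry 2
  remaining carry: 2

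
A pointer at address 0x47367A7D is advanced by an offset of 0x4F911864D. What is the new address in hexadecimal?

0x5404800CA

Add column by column in base 16, right to left:
  D+D = A carry 1
  7+4+1 = C
  A+6 = 0 carry 1
  7+8+1 = 0 carry 1
  6+1+1 = 8
  3+1 = 4
  7+9 = 0 carry 1
  4+F+1 = 4 carry 1
  0+4+1 = 5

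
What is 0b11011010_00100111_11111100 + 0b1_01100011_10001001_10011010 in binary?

0b10001111011011000110010110

Add column by column in base 2, right to left:
  0+0 = 0
  0+1 = 1
  1+0 = 1
  1+1 = 0 carry 1
  1+1+1 = 1 carry 1
  1+0+1 = 0 carry 1
  1+0+1 = 0 carry 1
  1+1+1 = 1 carry 1
  1+1+1 = 1 carry 1
  1+0+1 = 0 carry 1
  1+0+1 = 0 carry 1
  0+1+1 = 0 carry 1
  0+0+1 = 1
  1+0 = 1
  0+0 = 0
  0+1 = 1
  0+1 = 1
  1+1 = 0 carry 1
  0+0+1 = 1
  1+0 = 1
  1+0 = 1
  0+1 = 1
  1+1 = 0 carry 1
  1+0+1 = 0 carry 1
  0+1+1 = 0 carry 1
  final carry 1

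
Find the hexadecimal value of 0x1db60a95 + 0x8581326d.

0xa3373d02

Add column by column in base 16, right to left:
  5+d = 2 carry 1
  9+6+1 = 0 carry 1
  a+2+1 = d
  0+3 = 3
  6+1 = 7
  b+8 = 3 carry 1
  d+5+1 = 3 carry 1
  1+8+1 = a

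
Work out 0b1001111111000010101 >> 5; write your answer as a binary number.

Right shift by 5: drop the 5 least-significant bits.

0b10011111110000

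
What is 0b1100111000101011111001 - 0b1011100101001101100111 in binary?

0b1010011011110010010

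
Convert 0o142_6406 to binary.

0b1100010110100000110

Each octal digit is 3 bits: 1=001 4=100 2=010 6=110 4=100 0=000 6=110.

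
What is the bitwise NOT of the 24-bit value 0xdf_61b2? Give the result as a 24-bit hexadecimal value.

Each hex digit d becomes f−d:
  d→2, f→0, 6→9, 1→e, b→4, 2→d

0x209e4d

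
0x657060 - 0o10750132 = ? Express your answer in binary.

0x657060 = 0b11001010111000001100000 in binary.
0o10750132 = 0b1000111101000001011010 in binary.
Subtract column by column in base 2:
  0-0 → 0
  0-1 → 1 (borrow)
  0-0-1 → 1 (borrow)
  0-1-1 → 0 (borrow)
  0-1-1 → 0 (borrow)
  1-0-1 → 0
  1-1 → 0
  0-0 → 0
  0-0 → 0
  0-0 → 0
  0-0 → 0
  0-0 → 0
  1-1 → 0
  1-0 → 1
  1-1 → 0
  0-1 → 1 (borrow)
  1-1-1 → 1 (borrow)
  0-1-1 → 0 (borrow)
  1-0-1 → 0
  0-0 → 0
  0-0 → 0
  1-1 → 0
  1-0 → 1

0b10000011010000000000110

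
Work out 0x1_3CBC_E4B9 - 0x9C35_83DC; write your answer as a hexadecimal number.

Subtract column by column in base 16:
  9-C → D (borrow)
  B-D-1 → D (borrow)
  4-3-1 → 0
  E-8 → 6
  C-5 → 7
  B-3 → 8
  C-C → 0
  3-9 → A (borrow)
  1-0-1 → 0

0xA08760DD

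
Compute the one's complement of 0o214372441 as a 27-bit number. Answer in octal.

0o563405336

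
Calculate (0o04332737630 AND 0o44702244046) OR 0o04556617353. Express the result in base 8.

0o4756617353

0o04332737630 AND 0o44702244046 = 0o04302204000.
Then OR with 0o04556617353.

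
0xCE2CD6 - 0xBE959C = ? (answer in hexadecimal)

0xF973A

Subtract column by column in base 16:
  6-C → A (borrow)
  D-9-1 → 3
  C-5 → 7
  2-9 → 9 (borrow)
  E-E-1 → F (borrow)
  C-B-1 → 0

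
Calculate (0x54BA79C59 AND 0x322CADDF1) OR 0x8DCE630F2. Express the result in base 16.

0x9DEE6BCF3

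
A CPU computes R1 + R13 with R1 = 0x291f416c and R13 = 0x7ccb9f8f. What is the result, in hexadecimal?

0xa5eae0fb

Add column by column in base 16, right to left:
  c+f = b carry 1
  6+8+1 = f
  1+f = 0 carry 1
  4+9+1 = e
  f+b = a carry 1
  1+c+1 = e
  9+c = 5 carry 1
  2+7+1 = a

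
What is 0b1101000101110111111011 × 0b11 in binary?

Multiply each base-2 digit by 3, carrying:
  1×3 = 3 → write 1 carry 1
  1×3+1 = 4 → write 0 carry 2
  0×3+2 = 2 → write 0 carry 1
  1×3+1 = 4 → write 0 carry 2
  1×3+2 = 5 → write 1 carry 2
  1×3+2 = 5 → write 1 carry 2
  1×3+2 = 5 → write 1 carry 2
  1×3+2 = 5 → write 1 carry 2
  1×3+2 = 5 → write 1 carry 2
  0×3+2 = 2 → write 0 carry 1
  1×3+1 = 4 → write 0 carry 2
  1×3+2 = 5 → write 1 carry 2
  1×3+2 = 5 → write 1 carry 2
  0×3+2 = 2 → write 0 carry 1
  1×3+1 = 4 → write 0 carry 2
  0×3+2 = 2 → write 0 carry 1
  0×3+1 = 1 → write 1
  0×3 = 0 → write 0
  1×3 = 3 → write 1 carry 1
  0×3+1 = 1 → write 1
  1×3 = 3 → write 1 carry 1
  1×3+1 = 4 → write 0 carry 2
  remaining carry: 10

0b100111010001100111110001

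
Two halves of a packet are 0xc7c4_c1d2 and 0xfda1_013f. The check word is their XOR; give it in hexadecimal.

0x3a65c0ed

XOR each hex digit independently (no carries):
  c^f=3, 7^d=a, c^a=6, 4^1=5, c^0=c, 1^1=0, d^3=e, 2^f=d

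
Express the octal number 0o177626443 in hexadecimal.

0x1FF2D23

Each octal digit is 3 bits: 1=001 7=111 7=111 6=110 2=010 6=110 4=100 4=100 3=011.
Group the bits into nibbles: 0001 1111 1111 0010 1101 0010 0011 → 1FF2D23.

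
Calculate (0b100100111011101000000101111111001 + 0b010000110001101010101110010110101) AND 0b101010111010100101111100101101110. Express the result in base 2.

0b100000101000000000110100000101110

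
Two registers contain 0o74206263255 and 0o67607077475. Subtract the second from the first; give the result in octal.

Subtract column by column in base 8:
  5-5 → 0
  5-7 → 6 (borrow)
  2-4-1 → 5 (borrow)
  3-7-1 → 3 (borrow)
  6-7-1 → 6 (borrow)
  2-0-1 → 1
  6-7 → 7 (borrow)
  0-0-1 → 7 (borrow)
  2-6-1 → 3 (borrow)
  4-7-1 → 4 (borrow)
  7-6-1 → 0

0o4377163560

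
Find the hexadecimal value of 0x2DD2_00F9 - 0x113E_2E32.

Subtract column by column in base 16:
  9-2 → 7
  F-3 → C
  0-E → 2 (borrow)
  0-2-1 → D (borrow)
  2-E-1 → 3 (borrow)
  D-3-1 → 9
  D-1 → C
  2-1 → 1

0x1C93D2C7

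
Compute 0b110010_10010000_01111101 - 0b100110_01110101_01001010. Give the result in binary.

Subtract column by column in base 2:
  1-0 → 1
  0-1 → 1 (borrow)
  1-0-1 → 0
  1-1 → 0
  1-0 → 1
  1-0 → 1
  1-1 → 0
  0-0 → 0
  0-1 → 1 (borrow)
  0-0-1 → 1 (borrow)
  0-1-1 → 0 (borrow)
  0-0-1 → 1 (borrow)
  1-1-1 → 1 (borrow)
  0-1-1 → 0 (borrow)
  0-1-1 → 0 (borrow)
  1-0-1 → 0
  0-0 → 0
  1-1 → 0
  0-1 → 1 (borrow)
  0-0-1 → 1 (borrow)
  1-0-1 → 0
  1-1 → 0

0b11000001101100110011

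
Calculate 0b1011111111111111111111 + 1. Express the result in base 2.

0b1100000000000000000000

The trailing 20 digits are 1 (max in base 2), so adding 1 cascades: they roll to 0 and the next digit up increments.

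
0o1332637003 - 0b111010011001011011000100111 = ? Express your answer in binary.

0o1332637003 = 0b1011011010110011111000000011 in binary.
Subtract column by column in base 2:
  1-1 → 0
  1-1 → 0
  0-1 → 1 (borrow)
  0-0-1 → 1 (borrow)
  0-0-1 → 1 (borrow)
  0-1-1 → 0 (borrow)
  0-0-1 → 1 (borrow)
  0-0-1 → 1 (borrow)
  0-0-1 → 1 (borrow)
  1-1-1 → 1 (borrow)
  1-1-1 → 1 (borrow)
  1-0-1 → 0
  1-1 → 0
  1-1 → 0
  0-0 → 0
  0-1 → 1 (borrow)
  1-0-1 → 0
  1-0 → 1
  0-1 → 1 (borrow)
  1-1-1 → 1 (borrow)
  0-0-1 → 1 (borrow)
  1-0-1 → 0
  1-1 → 0
  0-0 → 0
  1-1 → 0
  1-1 → 0
  0-1 → 1 (borrow)
  1-0-1 → 0

0b100000111101000011111011100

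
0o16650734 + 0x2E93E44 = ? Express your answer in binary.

0b11001001001001000000100000

0o16650734 = 0b1110110101000111011100 in binary.
0x2E93E44 = 0b10111010010011111001000100 in binary.
Add column by column in base 2, right to left:
  0+0 = 0
  0+0 = 0
  1+1 = 0 carry 1
  1+0+1 = 0 carry 1
  1+0+1 = 0 carry 1
  0+0+1 = 1
  1+1 = 0 carry 1
  1+0+1 = 0 carry 1
  1+0+1 = 0 carry 1
  0+1+1 = 0 carry 1
  0+1+1 = 0 carry 1
  0+1+1 = 0 carry 1
  1+1+1 = 1 carry 1
  0+1+1 = 0 carry 1
  1+0+1 = 0 carry 1
  0+0+1 = 1
  1+1 = 0 carry 1
  1+0+1 = 0 carry 1
  0+0+1 = 1
  1+1 = 0 carry 1
  1+0+1 = 0 carry 1
  1+1+1 = 1 carry 1
  0+1+1 = 0 carry 1
  0+1+1 = 0 carry 1
  0+0+1 = 1
  0+1 = 1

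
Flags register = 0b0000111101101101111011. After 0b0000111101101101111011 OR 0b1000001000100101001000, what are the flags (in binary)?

OR bit by bit (1 where either bit is 1):
  0000111101101101111011
| 1000001000100101001000
= 1000111101101101111011

0b1000111101101101111011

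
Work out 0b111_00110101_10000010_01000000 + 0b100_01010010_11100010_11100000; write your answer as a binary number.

Add column by column in base 2, right to left:
  0+0 = 0
  0+0 = 0
  0+0 = 0
  0+0 = 0
  0+0 = 0
  0+1 = 1
  1+1 = 0 carry 1
  0+1+1 = 0 carry 1
  0+0+1 = 1
  1+1 = 0 carry 1
  0+0+1 = 1
  0+0 = 0
  0+0 = 0
  0+1 = 1
  0+1 = 1
  1+1 = 0 carry 1
  1+0+1 = 0 carry 1
  0+1+1 = 0 carry 1
  1+0+1 = 0 carry 1
  0+0+1 = 1
  1+1 = 0 carry 1
  1+0+1 = 0 carry 1
  0+1+1 = 0 carry 1
  0+0+1 = 1
  1+0 = 1
  1+0 = 1
  1+1 = 0 carry 1
  final carry 1

0b1011100010000110010100100000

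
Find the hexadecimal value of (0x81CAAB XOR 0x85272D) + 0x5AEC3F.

First 0x81CAAB XOR 0x85272D = 0x04ED86.
Add column by column in base 16, right to left:
  6+F = 5 carry 1
  8+3+1 = C
  D+C = 9 carry 1
  E+E+1 = D carry 1
  4+A+1 = F
  0+5 = 5

0x5FD9C5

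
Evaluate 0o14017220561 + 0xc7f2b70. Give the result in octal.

0o15457046341

0xc7f2b70 = 0o1437625560 in octal.
Add column by column in base 8, right to left:
  1+0 = 1
  6+6 = 4 carry 1
  5+5+1 = 3 carry 1
  0+5+1 = 6
  2+2 = 4
  2+6 = 0 carry 1
  7+7+1 = 7 carry 1
  1+3+1 = 5
  0+4 = 4
  4+1 = 5
  1+0 = 1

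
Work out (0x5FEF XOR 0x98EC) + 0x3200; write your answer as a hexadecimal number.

0xF903

First 0x5FEF XOR 0x98EC = 0xC703.
Add column by column in base 16, right to left:
  3+0 = 3
  0+0 = 0
  7+2 = 9
  C+3 = F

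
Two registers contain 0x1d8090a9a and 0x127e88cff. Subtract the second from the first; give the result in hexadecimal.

Subtract column by column in base 16:
  a-f → b (borrow)
  9-f-1 → 9 (borrow)
  a-c-1 → d (borrow)
  0-8-1 → 7 (borrow)
  9-8-1 → 0
  0-e → 2 (borrow)
  8-7-1 → 0
  d-2 → b
  1-1 → 0

0xb0207d9b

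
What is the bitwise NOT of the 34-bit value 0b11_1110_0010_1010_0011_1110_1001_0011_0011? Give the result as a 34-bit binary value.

0b0000011101010111000001011011001100

Invert each bit: 1111100010101000111110100100110011 → 0000011101010111000001011011001100.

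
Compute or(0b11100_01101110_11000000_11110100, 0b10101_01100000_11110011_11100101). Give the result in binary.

OR bit by bit (1 where either bit is 1):
  11100011011101100000011110100
| 10101011000001111001111100101
= 11101011011101111001111110101

0b11101011011101111001111110101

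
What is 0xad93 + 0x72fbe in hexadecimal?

0x7dd51

Add column by column in base 16, right to left:
  3+e = 1 carry 1
  9+b+1 = 5 carry 1
  d+f+1 = d carry 1
  a+2+1 = d
  0+7 = 7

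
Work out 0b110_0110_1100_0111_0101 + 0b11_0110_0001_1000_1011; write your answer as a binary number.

0b10011100111000000000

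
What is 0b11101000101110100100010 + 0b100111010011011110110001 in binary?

0b1000100011001010011010011

Add column by column in base 2, right to left:
  0+1 = 1
  1+0 = 1
  0+0 = 0
  0+0 = 0
  0+1 = 1
  1+1 = 0 carry 1
  0+0+1 = 1
  0+1 = 1
  1+1 = 0 carry 1
  0+1+1 = 0 carry 1
  1+1+1 = 1 carry 1
  1+0+1 = 0 carry 1
  1+1+1 = 1 carry 1
  0+1+1 = 0 carry 1
  1+0+1 = 0 carry 1
  0+0+1 = 1
  0+1 = 1
  0+0 = 0
  1+1 = 0 carry 1
  0+1+1 = 0 carry 1
  1+1+1 = 1 carry 1
  1+0+1 = 0 carry 1
  1+0+1 = 0 carry 1
  0+1+1 = 0 carry 1
  final carry 1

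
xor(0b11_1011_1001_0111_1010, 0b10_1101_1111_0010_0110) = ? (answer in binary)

XOR bit by bit (1 where the bits differ):
  111011100101111010
^ 101101111100100110
= 010110011001011100

0b010110011001011100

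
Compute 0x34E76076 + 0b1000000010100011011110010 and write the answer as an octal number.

0o6572123550

0x34E76076 = 0o6471660166 in octal.
0b1000000010100011011110010 = 0o100243362 in octal.
Add column by column in base 8, right to left:
  6+2 = 0 carry 1
  6+6+1 = 5 carry 1
  1+3+1 = 5
  0+3 = 3
  6+4 = 2 carry 1
  6+2+1 = 1 carry 1
  1+0+1 = 2
  7+0 = 7
  4+1 = 5
  6+0 = 6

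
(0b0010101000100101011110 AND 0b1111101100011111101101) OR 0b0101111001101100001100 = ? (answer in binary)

0b0010101000100101011110 AND 0b1111101100011111101101 = 0b0010101000000101001100.
Then OR with 0b0101111001101100001100.

0b111111001101101001100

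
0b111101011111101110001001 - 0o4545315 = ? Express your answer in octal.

0o70630274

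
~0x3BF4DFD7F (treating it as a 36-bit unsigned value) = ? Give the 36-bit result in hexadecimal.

Each hex digit d becomes F−d:
  3→C, B→4, F→0, 4→B, D→2, F→0, D→2, 7→8, F→0

0xC40B20280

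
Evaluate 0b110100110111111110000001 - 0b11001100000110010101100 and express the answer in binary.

Subtract column by column in base 2:
  1-0 → 1
  0-0 → 0
  0-1 → 1 (borrow)
  0-1-1 → 0 (borrow)
  0-0-1 → 1 (borrow)
  0-1-1 → 0 (borrow)
  0-0-1 → 1 (borrow)
  1-1-1 → 1 (borrow)
  1-0-1 → 0
  1-0 → 1
  1-1 → 0
  1-1 → 0
  1-0 → 1
  1-0 → 1
  1-0 → 1
  0-0 → 0
  1-0 → 1
  1-1 → 0
  0-1 → 1 (borrow)
  0-0-1 → 1 (borrow)
  1-0-1 → 0
  0-1 → 1 (borrow)
  1-1-1 → 1 (borrow)
  1-0-1 → 0

0b11011010111001011010101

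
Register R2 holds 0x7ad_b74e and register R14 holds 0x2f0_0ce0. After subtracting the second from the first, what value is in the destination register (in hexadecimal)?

0x4bdaa6e

Subtract column by column in base 16:
  e-0 → e
  4-e → 6 (borrow)
  7-c-1 → a (borrow)
  b-0-1 → a
  d-0 → d
  a-f → b (borrow)
  7-2-1 → 4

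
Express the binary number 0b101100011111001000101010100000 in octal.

Group the bits in threes: 101 100 011 111 001 000 101 010 100 000 → 5437105240.

0o5437105240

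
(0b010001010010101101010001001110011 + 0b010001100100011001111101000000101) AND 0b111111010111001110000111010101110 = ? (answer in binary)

Add column by column in base 2, right to left:
  1+1 = 0 carry 1
  1+0+1 = 0 carry 1
  0+1+1 = 0 carry 1
  0+0+1 = 1
  1+0 = 1
  1+0 = 1
  1+0 = 1
  0+0 = 0
  0+0 = 0
  1+1 = 0 carry 1
  0+0+1 = 1
  0+1 = 1
  0+1 = 1
  1+1 = 0 carry 1
  0+1+1 = 0 carry 1
  1+1+1 = 1 carry 1
  0+0+1 = 1
  1+0 = 1
  1+1 = 0 carry 1
  0+1+1 = 0 carry 1
  1+0+1 = 0 carry 1
  0+0+1 = 1
  1+0 = 1
  0+1 = 1
  0+0 = 0
  1+0 = 1
  0+1 = 1
  1+1 = 0 carry 1
  0+0+1 = 1
  0+0 = 0
  0+0 = 0
  1+1 = 0 carry 1
  final carry 1
Sum = 0b100010110111000111001110001111000; now AND with 0b111111010111001110000111010101110:
  100010110111000111001110001111000
& 111111010111001110000111010101110
= 100010010111000110000110000101000

0b100010010111000110000110000101000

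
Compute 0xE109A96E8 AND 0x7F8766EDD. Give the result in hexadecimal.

AND each hex digit independently (no carries):
  E&7=6, 1&F=1, 0&8=0, 9&7=1, A&6=2, 9&6=0, 6&E=6, E&D=C, 8&D=8

0x6101206C8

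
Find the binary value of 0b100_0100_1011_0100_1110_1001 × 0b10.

0b100010010110100111010010

Multiply each base-2 digit by 2, carrying:
  1×2 = 2 → write 0 carry 1
  0×2+1 = 1 → write 1
  0×2 = 0 → write 0
  1×2 = 2 → write 0 carry 1
  0×2+1 = 1 → write 1
  1×2 = 2 → write 0 carry 1
  1×2+1 = 3 → write 1 carry 1
  1×2+1 = 3 → write 1 carry 1
  0×2+1 = 1 → write 1
  0×2 = 0 → write 0
  1×2 = 2 → write 0 carry 1
  0×2+1 = 1 → write 1
  1×2 = 2 → write 0 carry 1
  1×2+1 = 3 → write 1 carry 1
  0×2+1 = 1 → write 1
  1×2 = 2 → write 0 carry 1
  0×2+1 = 1 → write 1
  0×2 = 0 → write 0
  1×2 = 2 → write 0 carry 1
  0×2+1 = 1 → write 1
  0×2 = 0 → write 0
  0×2 = 0 → write 0
  1×2 = 2 → write 0 carry 1
  remaining carry: 1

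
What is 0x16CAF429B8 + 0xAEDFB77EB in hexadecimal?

Add column by column in base 16, right to left:
  8+B = 3 carry 1
  B+E+1 = A carry 1
  9+7+1 = 1 carry 1
  2+7+1 = A
  4+B = F
  F+F = E carry 1
  A+D+1 = 8 carry 1
  C+E+1 = B carry 1
  6+A+1 = 1 carry 1
  1+0+1 = 2

0x21B8EFA1A3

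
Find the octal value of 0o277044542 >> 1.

1 bits is not a whole number of base-8 digits; in binary: 10111111000100100101100010 >> 1 = 1011111100010010010110001.

0o137422261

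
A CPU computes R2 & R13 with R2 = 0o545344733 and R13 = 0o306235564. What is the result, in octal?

AND each oct digit independently (no carries):
  5&3=1, 4&0=0, 5&6=4, 3&2=2, 4&3=0, 4&5=4, 7&5=5, 3&6=2, 3&4=0

0o104204520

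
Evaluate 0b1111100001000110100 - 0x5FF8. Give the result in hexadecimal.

0b1111100001000110100 = 0x7C234 in hexadecimal.
Subtract column by column in base 16:
  4-8 → C (borrow)
  3-F-1 → 3 (borrow)
  2-F-1 → 2 (borrow)
  C-5-1 → 6
  7-0 → 7

0x7623C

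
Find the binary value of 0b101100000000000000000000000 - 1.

0b101011111111111111111111111

The trailing 23 digits are 0, so subtracting 1 borrows through: they become 1 and the next digit up decrements.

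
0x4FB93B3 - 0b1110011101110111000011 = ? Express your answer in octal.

0x4FB93B3 = 0o476711663 in octal.
0b1110011101110111000011 = 0o16356703 in octal.
Subtract column by column in base 8:
  3-3 → 0
  6-0 → 6
  6-7 → 7 (borrow)
  1-6-1 → 2 (borrow)
  1-5-1 → 3 (borrow)
  7-3-1 → 3
  6-6 → 0
  7-1 → 6
  4-0 → 4

0o460332760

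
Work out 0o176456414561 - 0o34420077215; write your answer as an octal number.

Subtract column by column in base 8:
  1-5 → 4 (borrow)
  6-1-1 → 4
  5-2 → 3
  4-7 → 5 (borrow)
  1-7-1 → 1 (borrow)
  4-0-1 → 3
  6-0 → 6
  5-2 → 3
  4-4 → 0
  6-4 → 2
  7-3 → 4
  1-0 → 1

0o142036315344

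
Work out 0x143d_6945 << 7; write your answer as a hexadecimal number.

0xa1eb4a280

7 bits is not a whole number of base-16 digits; in binary: 10100001111010110100101000101 << 7 = 101000011110101101001010001010000000.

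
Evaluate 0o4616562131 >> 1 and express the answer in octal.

0o2307271054

1 bits is not a whole number of base-8 digits; in binary: 100110001110101110010001011001 >> 1 = 10011000111010111001000101100.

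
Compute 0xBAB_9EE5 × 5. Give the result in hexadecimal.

0x3A5A1A79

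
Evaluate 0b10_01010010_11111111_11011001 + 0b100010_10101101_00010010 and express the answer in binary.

0b10011101011010110011101011

Add column by column in base 2, right to left:
  1+0 = 1
  0+1 = 1
  0+0 = 0
  1+0 = 1
  1+1 = 0 carry 1
  0+0+1 = 1
  1+0 = 1
  1+0 = 1
  1+1 = 0 carry 1
  1+0+1 = 0 carry 1
  1+1+1 = 1 carry 1
  1+1+1 = 1 carry 1
  1+0+1 = 0 carry 1
  1+1+1 = 1 carry 1
  1+0+1 = 0 carry 1
  1+1+1 = 1 carry 1
  0+0+1 = 1
  1+1 = 0 carry 1
  0+0+1 = 1
  0+0 = 0
  1+0 = 1
  0+1 = 1
  1+0 = 1
  0+0 = 0
  0+0 = 0
  1+0 = 1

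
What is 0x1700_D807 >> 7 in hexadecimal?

0x2E01B0

7 bits is not a whole number of base-16 digits; in binary: 10111000000001101100000000111 >> 7 = 1011100000000110110000.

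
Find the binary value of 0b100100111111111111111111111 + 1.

0b100101000000000000000000000

The trailing 21 digits are 1 (max in base 2), so adding 1 cascades: they roll to 0 and the next digit up increments.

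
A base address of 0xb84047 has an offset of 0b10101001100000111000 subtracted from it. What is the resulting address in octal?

0o53324017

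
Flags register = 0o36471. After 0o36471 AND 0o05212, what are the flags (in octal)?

0o04010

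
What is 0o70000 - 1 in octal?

0o67777

The trailing 4 digits are 0, so subtracting 1 borrows through: they become 7 and the next digit up decrements.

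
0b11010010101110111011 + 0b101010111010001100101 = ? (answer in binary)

0b1000101010000000100000

Add column by column in base 2, right to left:
  1+1 = 0 carry 1
  1+0+1 = 0 carry 1
  0+1+1 = 0 carry 1
  1+0+1 = 0 carry 1
  1+0+1 = 0 carry 1
  1+1+1 = 1 carry 1
  0+1+1 = 0 carry 1
  1+0+1 = 0 carry 1
  1+0+1 = 0 carry 1
  1+0+1 = 0 carry 1
  0+1+1 = 0 carry 1
  1+0+1 = 0 carry 1
  0+1+1 = 0 carry 1
  1+1+1 = 1 carry 1
  0+1+1 = 0 carry 1
  0+0+1 = 1
  1+1 = 0 carry 1
  0+0+1 = 1
  1+1 = 0 carry 1
  1+0+1 = 0 carry 1
  0+1+1 = 0 carry 1
  final carry 1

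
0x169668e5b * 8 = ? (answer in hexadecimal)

0xb4b3472d8

Multiply each base-16 digit by 8, carrying:
  b×8 = 88 → write 8 carry 5
  5×8+5 = 45 → write d carry 2
  e×8+2 = 114 → write 2 carry 7
  8×8+7 = 71 → write 7 carry 4
  6×8+4 = 52 → write 4 carry 3
  6×8+3 = 51 → write 3 carry 3
  9×8+3 = 75 → write b carry 4
  6×8+4 = 52 → write 4 carry 3
  1×8+3 = 11 → write b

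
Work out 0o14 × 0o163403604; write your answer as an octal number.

Multiply each base-8 digit by 12, carrying:
  4×12 = 48 → write 0 carry 6
  0×12+6 = 6 → write 6
  6×12 = 72 → write 0 carry 9
  3×12+9 = 45 → write 5 carry 5
  0×12+5 = 5 → write 5
  4×12 = 48 → write 0 carry 6
  3×12+6 = 42 → write 2 carry 5
  6×12+5 = 77 → write 5 carry 9
  1×12+9 = 21 → write 5 carry 2
  remaining carry: 2

0o2552055060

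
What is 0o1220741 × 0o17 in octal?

0o23176057

Multiply each base-8 digit by 15, carrying:
  1×15 = 15 → write 7 carry 1
  4×15+1 = 61 → write 5 carry 7
  7×15+7 = 112 → write 0 carry 14
  0×15+14 = 14 → write 6 carry 1
  2×15+1 = 31 → write 7 carry 3
  2×15+3 = 33 → write 1 carry 4
  1×15+4 = 19 → write 3 carry 2
  remaining carry: 2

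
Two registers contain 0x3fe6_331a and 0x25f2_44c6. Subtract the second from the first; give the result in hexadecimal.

Subtract column by column in base 16:
  a-6 → 4
  1-c → 5 (borrow)
  3-4-1 → e (borrow)
  3-4-1 → e (borrow)
  6-2-1 → 3
  e-f → f (borrow)
  f-5-1 → 9
  3-2 → 1

0x19f3ee54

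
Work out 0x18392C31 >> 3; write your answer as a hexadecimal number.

0x3072586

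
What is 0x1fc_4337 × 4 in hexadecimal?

0x7f10cdc

Multiply each base-16 digit by 4, carrying:
  7×4 = 28 → write c carry 1
  3×4+1 = 13 → write d
  3×4 = 12 → write c
  4×4 = 16 → write 0 carry 1
  c×4+1 = 49 → write 1 carry 3
  f×4+3 = 63 → write f carry 3
  1×4+3 = 7 → write 7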